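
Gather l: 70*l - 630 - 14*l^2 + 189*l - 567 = -14*l^2 + 259*l - 1197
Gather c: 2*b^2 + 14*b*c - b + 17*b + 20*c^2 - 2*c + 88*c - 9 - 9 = 2*b^2 + 16*b + 20*c^2 + c*(14*b + 86) - 18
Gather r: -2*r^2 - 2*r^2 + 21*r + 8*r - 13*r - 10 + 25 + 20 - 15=-4*r^2 + 16*r + 20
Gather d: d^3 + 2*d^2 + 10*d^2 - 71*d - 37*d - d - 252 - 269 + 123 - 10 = d^3 + 12*d^2 - 109*d - 408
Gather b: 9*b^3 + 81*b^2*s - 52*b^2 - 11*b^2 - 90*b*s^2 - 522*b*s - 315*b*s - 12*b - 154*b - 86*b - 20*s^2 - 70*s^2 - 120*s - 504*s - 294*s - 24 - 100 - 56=9*b^3 + b^2*(81*s - 63) + b*(-90*s^2 - 837*s - 252) - 90*s^2 - 918*s - 180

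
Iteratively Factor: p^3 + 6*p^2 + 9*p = (p + 3)*(p^2 + 3*p) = (p + 3)^2*(p)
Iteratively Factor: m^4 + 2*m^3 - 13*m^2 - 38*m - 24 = (m + 3)*(m^3 - m^2 - 10*m - 8) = (m + 2)*(m + 3)*(m^2 - 3*m - 4) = (m - 4)*(m + 2)*(m + 3)*(m + 1)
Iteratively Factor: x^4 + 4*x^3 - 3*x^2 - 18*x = (x)*(x^3 + 4*x^2 - 3*x - 18) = x*(x + 3)*(x^2 + x - 6) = x*(x + 3)^2*(x - 2)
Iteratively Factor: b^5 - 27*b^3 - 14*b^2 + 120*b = (b - 5)*(b^4 + 5*b^3 - 2*b^2 - 24*b) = (b - 5)*(b + 4)*(b^3 + b^2 - 6*b) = (b - 5)*(b - 2)*(b + 4)*(b^2 + 3*b) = b*(b - 5)*(b - 2)*(b + 4)*(b + 3)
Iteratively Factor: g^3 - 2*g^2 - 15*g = (g)*(g^2 - 2*g - 15) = g*(g - 5)*(g + 3)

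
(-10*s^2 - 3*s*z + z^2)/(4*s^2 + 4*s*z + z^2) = (-5*s + z)/(2*s + z)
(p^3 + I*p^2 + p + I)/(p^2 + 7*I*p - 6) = (p^2 + 1)/(p + 6*I)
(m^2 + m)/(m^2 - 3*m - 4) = m/(m - 4)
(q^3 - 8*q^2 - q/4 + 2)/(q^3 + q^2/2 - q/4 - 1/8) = 2*(q - 8)/(2*q + 1)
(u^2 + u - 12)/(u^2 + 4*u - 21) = (u + 4)/(u + 7)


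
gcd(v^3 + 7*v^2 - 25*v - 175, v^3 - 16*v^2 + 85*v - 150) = v - 5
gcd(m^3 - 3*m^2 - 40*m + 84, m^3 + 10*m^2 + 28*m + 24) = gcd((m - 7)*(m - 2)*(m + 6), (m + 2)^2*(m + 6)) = m + 6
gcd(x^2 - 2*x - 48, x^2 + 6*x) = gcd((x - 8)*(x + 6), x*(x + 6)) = x + 6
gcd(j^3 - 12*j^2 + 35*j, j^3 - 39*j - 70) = j - 7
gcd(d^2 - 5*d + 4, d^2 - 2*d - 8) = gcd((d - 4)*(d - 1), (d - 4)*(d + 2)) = d - 4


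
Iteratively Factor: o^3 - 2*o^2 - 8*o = (o)*(o^2 - 2*o - 8) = o*(o + 2)*(o - 4)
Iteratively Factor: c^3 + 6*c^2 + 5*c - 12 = (c - 1)*(c^2 + 7*c + 12) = (c - 1)*(c + 4)*(c + 3)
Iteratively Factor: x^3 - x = (x + 1)*(x^2 - x) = x*(x + 1)*(x - 1)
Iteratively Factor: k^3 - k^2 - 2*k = (k - 2)*(k^2 + k) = k*(k - 2)*(k + 1)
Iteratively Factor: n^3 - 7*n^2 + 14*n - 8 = (n - 2)*(n^2 - 5*n + 4) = (n - 4)*(n - 2)*(n - 1)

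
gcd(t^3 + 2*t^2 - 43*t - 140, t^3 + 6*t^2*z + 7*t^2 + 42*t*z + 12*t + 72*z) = t + 4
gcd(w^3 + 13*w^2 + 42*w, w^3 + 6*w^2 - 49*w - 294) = w^2 + 13*w + 42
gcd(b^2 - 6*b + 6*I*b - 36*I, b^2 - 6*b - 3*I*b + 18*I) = b - 6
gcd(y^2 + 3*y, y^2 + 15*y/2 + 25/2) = 1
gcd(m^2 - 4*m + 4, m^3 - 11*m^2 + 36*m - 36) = m - 2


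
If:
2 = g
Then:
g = 2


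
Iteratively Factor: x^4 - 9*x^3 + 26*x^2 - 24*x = (x - 2)*(x^3 - 7*x^2 + 12*x) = (x - 4)*(x - 2)*(x^2 - 3*x) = (x - 4)*(x - 3)*(x - 2)*(x)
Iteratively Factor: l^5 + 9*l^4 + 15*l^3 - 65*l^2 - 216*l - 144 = (l + 1)*(l^4 + 8*l^3 + 7*l^2 - 72*l - 144) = (l + 1)*(l + 3)*(l^3 + 5*l^2 - 8*l - 48) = (l - 3)*(l + 1)*(l + 3)*(l^2 + 8*l + 16) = (l - 3)*(l + 1)*(l + 3)*(l + 4)*(l + 4)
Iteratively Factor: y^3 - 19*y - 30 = (y + 2)*(y^2 - 2*y - 15) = (y - 5)*(y + 2)*(y + 3)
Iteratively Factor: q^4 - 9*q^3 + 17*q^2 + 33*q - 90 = (q - 3)*(q^3 - 6*q^2 - q + 30) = (q - 3)*(q + 2)*(q^2 - 8*q + 15) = (q - 5)*(q - 3)*(q + 2)*(q - 3)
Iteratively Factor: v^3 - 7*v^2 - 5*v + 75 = (v + 3)*(v^2 - 10*v + 25) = (v - 5)*(v + 3)*(v - 5)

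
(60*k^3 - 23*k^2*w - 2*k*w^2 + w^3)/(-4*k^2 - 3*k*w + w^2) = (-15*k^2 + 2*k*w + w^2)/(k + w)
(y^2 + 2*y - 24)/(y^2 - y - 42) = (y - 4)/(y - 7)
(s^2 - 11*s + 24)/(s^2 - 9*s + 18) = (s - 8)/(s - 6)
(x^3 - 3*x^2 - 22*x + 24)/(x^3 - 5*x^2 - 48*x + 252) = (x^2 + 3*x - 4)/(x^2 + x - 42)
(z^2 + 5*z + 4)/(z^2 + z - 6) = (z^2 + 5*z + 4)/(z^2 + z - 6)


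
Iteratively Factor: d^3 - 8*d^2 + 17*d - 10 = (d - 2)*(d^2 - 6*d + 5) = (d - 2)*(d - 1)*(d - 5)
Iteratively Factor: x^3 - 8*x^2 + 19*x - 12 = (x - 1)*(x^2 - 7*x + 12) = (x - 3)*(x - 1)*(x - 4)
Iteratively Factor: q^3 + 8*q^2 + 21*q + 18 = (q + 3)*(q^2 + 5*q + 6) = (q + 3)^2*(q + 2)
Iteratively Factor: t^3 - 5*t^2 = (t)*(t^2 - 5*t) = t*(t - 5)*(t)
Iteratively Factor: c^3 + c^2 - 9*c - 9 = (c + 3)*(c^2 - 2*c - 3) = (c - 3)*(c + 3)*(c + 1)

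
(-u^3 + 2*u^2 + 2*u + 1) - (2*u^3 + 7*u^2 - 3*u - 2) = -3*u^3 - 5*u^2 + 5*u + 3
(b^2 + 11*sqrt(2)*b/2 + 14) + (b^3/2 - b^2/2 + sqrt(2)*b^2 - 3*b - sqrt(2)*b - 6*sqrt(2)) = b^3/2 + b^2/2 + sqrt(2)*b^2 - 3*b + 9*sqrt(2)*b/2 - 6*sqrt(2) + 14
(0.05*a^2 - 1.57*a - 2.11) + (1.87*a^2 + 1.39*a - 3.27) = 1.92*a^2 - 0.18*a - 5.38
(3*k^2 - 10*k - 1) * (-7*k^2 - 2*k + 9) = -21*k^4 + 64*k^3 + 54*k^2 - 88*k - 9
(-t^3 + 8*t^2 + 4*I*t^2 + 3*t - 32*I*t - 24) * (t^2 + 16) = -t^5 + 8*t^4 + 4*I*t^4 - 13*t^3 - 32*I*t^3 + 104*t^2 + 64*I*t^2 + 48*t - 512*I*t - 384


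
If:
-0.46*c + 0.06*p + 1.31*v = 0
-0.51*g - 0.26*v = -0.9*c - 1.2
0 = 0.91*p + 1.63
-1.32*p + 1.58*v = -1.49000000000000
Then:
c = -7.18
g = -9.08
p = -1.79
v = -2.44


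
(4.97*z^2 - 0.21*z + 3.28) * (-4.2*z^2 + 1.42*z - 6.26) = -20.874*z^4 + 7.9394*z^3 - 45.1864*z^2 + 5.9722*z - 20.5328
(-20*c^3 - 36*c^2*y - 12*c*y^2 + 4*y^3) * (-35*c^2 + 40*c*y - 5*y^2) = 700*c^5 + 460*c^4*y - 920*c^3*y^2 - 440*c^2*y^3 + 220*c*y^4 - 20*y^5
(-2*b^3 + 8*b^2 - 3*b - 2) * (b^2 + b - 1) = -2*b^5 + 6*b^4 + 7*b^3 - 13*b^2 + b + 2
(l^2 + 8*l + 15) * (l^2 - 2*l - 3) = l^4 + 6*l^3 - 4*l^2 - 54*l - 45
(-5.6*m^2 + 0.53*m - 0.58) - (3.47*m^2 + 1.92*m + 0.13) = -9.07*m^2 - 1.39*m - 0.71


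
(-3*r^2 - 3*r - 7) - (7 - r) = -3*r^2 - 2*r - 14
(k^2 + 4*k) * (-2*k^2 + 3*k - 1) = -2*k^4 - 5*k^3 + 11*k^2 - 4*k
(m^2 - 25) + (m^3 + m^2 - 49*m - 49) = m^3 + 2*m^2 - 49*m - 74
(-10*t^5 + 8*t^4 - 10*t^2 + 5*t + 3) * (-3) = 30*t^5 - 24*t^4 + 30*t^2 - 15*t - 9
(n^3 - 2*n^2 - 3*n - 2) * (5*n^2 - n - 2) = 5*n^5 - 11*n^4 - 15*n^3 - 3*n^2 + 8*n + 4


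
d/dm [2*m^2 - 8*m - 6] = 4*m - 8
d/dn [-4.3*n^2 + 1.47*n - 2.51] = 1.47 - 8.6*n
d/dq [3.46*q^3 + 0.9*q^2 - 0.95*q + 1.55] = 10.38*q^2 + 1.8*q - 0.95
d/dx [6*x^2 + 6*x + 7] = 12*x + 6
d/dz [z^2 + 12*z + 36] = 2*z + 12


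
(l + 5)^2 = l^2 + 10*l + 25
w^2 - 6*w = w*(w - 6)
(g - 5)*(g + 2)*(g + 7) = g^3 + 4*g^2 - 31*g - 70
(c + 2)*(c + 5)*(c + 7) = c^3 + 14*c^2 + 59*c + 70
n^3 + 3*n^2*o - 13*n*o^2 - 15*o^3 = (n - 3*o)*(n + o)*(n + 5*o)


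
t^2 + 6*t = t*(t + 6)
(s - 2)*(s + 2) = s^2 - 4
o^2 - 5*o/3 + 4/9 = (o - 4/3)*(o - 1/3)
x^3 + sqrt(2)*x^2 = x^2*(x + sqrt(2))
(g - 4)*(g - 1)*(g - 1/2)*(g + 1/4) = g^4 - 21*g^3/4 + 41*g^2/8 - 3*g/8 - 1/2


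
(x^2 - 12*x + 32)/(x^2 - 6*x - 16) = (x - 4)/(x + 2)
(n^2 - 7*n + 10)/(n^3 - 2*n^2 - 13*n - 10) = (n - 2)/(n^2 + 3*n + 2)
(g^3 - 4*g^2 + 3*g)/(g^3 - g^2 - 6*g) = (g - 1)/(g + 2)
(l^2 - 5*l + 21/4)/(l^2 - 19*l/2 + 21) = (l - 3/2)/(l - 6)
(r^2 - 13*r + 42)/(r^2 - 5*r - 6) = (r - 7)/(r + 1)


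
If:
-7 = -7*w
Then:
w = 1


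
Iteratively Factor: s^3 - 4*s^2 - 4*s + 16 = (s - 2)*(s^2 - 2*s - 8) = (s - 2)*(s + 2)*(s - 4)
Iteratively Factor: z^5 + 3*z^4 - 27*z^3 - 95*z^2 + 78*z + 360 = (z + 4)*(z^4 - z^3 - 23*z^2 - 3*z + 90) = (z - 2)*(z + 4)*(z^3 + z^2 - 21*z - 45) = (z - 2)*(z + 3)*(z + 4)*(z^2 - 2*z - 15) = (z - 2)*(z + 3)^2*(z + 4)*(z - 5)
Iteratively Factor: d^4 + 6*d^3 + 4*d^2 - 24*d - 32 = (d + 4)*(d^3 + 2*d^2 - 4*d - 8) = (d - 2)*(d + 4)*(d^2 + 4*d + 4) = (d - 2)*(d + 2)*(d + 4)*(d + 2)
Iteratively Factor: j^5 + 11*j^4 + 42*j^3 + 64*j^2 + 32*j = (j + 2)*(j^4 + 9*j^3 + 24*j^2 + 16*j) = (j + 2)*(j + 4)*(j^3 + 5*j^2 + 4*j) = j*(j + 2)*(j + 4)*(j^2 + 5*j + 4) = j*(j + 2)*(j + 4)^2*(j + 1)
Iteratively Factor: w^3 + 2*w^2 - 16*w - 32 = (w + 2)*(w^2 - 16) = (w - 4)*(w + 2)*(w + 4)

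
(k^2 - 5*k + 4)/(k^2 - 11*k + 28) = (k - 1)/(k - 7)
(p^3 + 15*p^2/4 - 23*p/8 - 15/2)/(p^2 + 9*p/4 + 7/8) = (8*p^3 + 30*p^2 - 23*p - 60)/(8*p^2 + 18*p + 7)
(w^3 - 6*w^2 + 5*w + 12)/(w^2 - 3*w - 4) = w - 3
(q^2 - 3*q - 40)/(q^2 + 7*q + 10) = (q - 8)/(q + 2)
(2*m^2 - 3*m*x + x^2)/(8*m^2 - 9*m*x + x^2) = (-2*m + x)/(-8*m + x)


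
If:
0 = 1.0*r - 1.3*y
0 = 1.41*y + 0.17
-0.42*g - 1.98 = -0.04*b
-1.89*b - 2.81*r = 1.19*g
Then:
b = 3.02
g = -4.43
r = -0.16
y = -0.12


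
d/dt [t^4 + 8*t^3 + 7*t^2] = 2*t*(2*t^2 + 12*t + 7)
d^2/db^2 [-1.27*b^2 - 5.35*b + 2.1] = -2.54000000000000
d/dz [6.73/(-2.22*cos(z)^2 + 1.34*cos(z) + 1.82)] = (9.0182 - 29.8812*cos(z))*sin(z)/(-2.22*cos(z)^2 + 1.34*cos(z) + 1.82)^2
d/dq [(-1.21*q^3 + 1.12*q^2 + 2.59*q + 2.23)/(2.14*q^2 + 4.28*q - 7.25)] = (-2.5894*q^4 - 10.3576*q^3 + 25.5685*q^2 - 25.7844*q - 28.3219)/(4.5796*q^4 + 18.3184*q^3 - 12.7116*q^2 - 62.06*q + 52.5625)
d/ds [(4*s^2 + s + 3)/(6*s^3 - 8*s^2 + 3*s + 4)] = (-24*s^4 - 12*s^3 - 34*s^2 + 80*s - 5)/(36*s^6 - 96*s^5 + 100*s^4 - 55*s^2 + 24*s + 16)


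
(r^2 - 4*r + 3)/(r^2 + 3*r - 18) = (r - 1)/(r + 6)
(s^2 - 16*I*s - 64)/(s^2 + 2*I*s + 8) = (s^2 - 16*I*s - 64)/(s^2 + 2*I*s + 8)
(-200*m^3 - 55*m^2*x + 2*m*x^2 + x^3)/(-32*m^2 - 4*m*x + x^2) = (25*m^2 + 10*m*x + x^2)/(4*m + x)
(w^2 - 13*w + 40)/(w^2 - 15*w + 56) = (w - 5)/(w - 7)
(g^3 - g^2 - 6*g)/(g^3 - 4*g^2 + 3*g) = (g + 2)/(g - 1)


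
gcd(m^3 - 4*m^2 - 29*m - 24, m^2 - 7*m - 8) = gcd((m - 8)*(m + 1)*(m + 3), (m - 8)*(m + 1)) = m^2 - 7*m - 8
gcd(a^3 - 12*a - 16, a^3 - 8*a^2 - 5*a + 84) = a - 4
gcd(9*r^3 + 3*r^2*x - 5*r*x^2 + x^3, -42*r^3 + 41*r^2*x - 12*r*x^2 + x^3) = -3*r + x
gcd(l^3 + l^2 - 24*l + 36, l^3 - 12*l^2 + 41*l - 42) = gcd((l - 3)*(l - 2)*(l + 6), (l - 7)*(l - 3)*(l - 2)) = l^2 - 5*l + 6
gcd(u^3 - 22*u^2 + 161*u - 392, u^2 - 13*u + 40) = u - 8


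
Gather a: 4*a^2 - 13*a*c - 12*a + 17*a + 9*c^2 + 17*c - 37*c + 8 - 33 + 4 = 4*a^2 + a*(5 - 13*c) + 9*c^2 - 20*c - 21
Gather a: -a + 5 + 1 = 6 - a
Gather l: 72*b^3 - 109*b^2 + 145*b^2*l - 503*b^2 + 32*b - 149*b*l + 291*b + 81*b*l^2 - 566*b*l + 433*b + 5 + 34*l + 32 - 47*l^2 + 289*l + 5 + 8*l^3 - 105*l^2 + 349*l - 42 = 72*b^3 - 612*b^2 + 756*b + 8*l^3 + l^2*(81*b - 152) + l*(145*b^2 - 715*b + 672)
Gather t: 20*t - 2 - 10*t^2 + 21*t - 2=-10*t^2 + 41*t - 4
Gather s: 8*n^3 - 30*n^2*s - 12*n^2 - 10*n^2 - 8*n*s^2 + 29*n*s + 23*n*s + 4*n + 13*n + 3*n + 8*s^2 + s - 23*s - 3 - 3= 8*n^3 - 22*n^2 + 20*n + s^2*(8 - 8*n) + s*(-30*n^2 + 52*n - 22) - 6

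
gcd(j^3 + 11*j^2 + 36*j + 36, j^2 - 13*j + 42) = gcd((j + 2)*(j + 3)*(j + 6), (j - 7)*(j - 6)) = 1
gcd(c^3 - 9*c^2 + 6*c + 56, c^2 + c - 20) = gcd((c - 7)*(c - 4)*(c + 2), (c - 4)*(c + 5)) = c - 4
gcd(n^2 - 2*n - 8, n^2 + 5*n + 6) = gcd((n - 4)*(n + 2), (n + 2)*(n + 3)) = n + 2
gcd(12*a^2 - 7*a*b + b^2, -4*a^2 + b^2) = 1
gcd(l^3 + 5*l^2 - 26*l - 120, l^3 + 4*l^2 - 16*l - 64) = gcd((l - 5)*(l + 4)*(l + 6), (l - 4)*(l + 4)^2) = l + 4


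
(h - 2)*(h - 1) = h^2 - 3*h + 2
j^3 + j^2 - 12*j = j*(j - 3)*(j + 4)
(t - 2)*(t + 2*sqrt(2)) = t^2 - 2*t + 2*sqrt(2)*t - 4*sqrt(2)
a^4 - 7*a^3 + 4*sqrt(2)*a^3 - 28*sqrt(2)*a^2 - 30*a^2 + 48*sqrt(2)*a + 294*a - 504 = (a - 4)*(a - 3)*(a - 3*sqrt(2))*(a + 7*sqrt(2))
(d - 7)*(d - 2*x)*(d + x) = d^3 - d^2*x - 7*d^2 - 2*d*x^2 + 7*d*x + 14*x^2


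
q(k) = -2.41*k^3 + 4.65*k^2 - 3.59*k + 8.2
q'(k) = -7.23*k^2 + 9.3*k - 3.59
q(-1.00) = 18.85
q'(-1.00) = -20.12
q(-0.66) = 13.29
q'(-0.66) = -12.88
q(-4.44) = 326.75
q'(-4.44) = -187.41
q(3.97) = -83.56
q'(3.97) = -80.62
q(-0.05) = 8.39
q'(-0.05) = -4.07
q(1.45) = 5.42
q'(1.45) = -5.31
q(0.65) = 7.17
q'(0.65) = -0.60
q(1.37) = 5.81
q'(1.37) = -4.42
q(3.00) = -25.79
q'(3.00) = -40.76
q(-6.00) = 717.70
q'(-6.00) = -319.67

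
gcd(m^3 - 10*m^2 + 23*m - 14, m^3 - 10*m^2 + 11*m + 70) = m - 7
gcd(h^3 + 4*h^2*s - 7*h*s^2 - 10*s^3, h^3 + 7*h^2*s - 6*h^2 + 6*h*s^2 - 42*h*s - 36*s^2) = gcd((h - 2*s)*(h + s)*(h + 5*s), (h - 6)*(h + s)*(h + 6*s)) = h + s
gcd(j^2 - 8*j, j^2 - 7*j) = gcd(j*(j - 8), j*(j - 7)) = j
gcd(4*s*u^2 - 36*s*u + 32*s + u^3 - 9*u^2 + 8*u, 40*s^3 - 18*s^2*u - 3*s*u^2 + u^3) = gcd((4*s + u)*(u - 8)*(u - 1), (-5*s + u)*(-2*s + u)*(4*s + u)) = 4*s + u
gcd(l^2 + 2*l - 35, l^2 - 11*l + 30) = l - 5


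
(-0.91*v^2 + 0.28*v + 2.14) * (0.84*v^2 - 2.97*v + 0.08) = -0.7644*v^4 + 2.9379*v^3 + 0.8932*v^2 - 6.3334*v + 0.1712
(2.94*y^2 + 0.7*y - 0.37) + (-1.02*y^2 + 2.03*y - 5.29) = 1.92*y^2 + 2.73*y - 5.66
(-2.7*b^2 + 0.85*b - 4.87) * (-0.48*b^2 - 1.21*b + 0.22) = 1.296*b^4 + 2.859*b^3 + 0.7151*b^2 + 6.0797*b - 1.0714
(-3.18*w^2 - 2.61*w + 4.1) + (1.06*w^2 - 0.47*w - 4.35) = -2.12*w^2 - 3.08*w - 0.25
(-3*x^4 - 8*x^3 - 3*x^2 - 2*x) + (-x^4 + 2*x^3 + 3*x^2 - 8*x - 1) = -4*x^4 - 6*x^3 - 10*x - 1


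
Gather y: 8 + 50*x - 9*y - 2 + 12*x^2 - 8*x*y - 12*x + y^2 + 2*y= 12*x^2 + 38*x + y^2 + y*(-8*x - 7) + 6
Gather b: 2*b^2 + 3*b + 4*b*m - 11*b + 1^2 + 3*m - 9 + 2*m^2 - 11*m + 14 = 2*b^2 + b*(4*m - 8) + 2*m^2 - 8*m + 6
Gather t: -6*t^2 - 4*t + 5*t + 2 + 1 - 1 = -6*t^2 + t + 2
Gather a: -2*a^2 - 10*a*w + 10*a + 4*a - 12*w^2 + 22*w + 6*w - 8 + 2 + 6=-2*a^2 + a*(14 - 10*w) - 12*w^2 + 28*w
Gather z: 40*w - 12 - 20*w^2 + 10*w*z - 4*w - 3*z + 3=-20*w^2 + 36*w + z*(10*w - 3) - 9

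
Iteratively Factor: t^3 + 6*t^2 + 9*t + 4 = (t + 1)*(t^2 + 5*t + 4) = (t + 1)*(t + 4)*(t + 1)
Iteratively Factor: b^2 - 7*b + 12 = (b - 3)*(b - 4)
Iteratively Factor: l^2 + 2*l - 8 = (l + 4)*(l - 2)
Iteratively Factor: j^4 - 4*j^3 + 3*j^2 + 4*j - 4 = (j + 1)*(j^3 - 5*j^2 + 8*j - 4) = (j - 2)*(j + 1)*(j^2 - 3*j + 2) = (j - 2)^2*(j + 1)*(j - 1)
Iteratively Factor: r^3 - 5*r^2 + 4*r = (r - 4)*(r^2 - r) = (r - 4)*(r - 1)*(r)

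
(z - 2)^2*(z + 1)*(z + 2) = z^4 - z^3 - 6*z^2 + 4*z + 8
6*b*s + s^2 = s*(6*b + s)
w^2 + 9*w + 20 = (w + 4)*(w + 5)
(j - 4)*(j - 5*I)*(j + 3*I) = j^3 - 4*j^2 - 2*I*j^2 + 15*j + 8*I*j - 60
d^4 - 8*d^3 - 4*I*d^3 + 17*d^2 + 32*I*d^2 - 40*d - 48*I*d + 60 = (d - 6)*(d - 2)*(d - 5*I)*(d + I)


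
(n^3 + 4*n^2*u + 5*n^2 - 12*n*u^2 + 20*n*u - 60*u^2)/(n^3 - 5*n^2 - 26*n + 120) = (n^2 + 4*n*u - 12*u^2)/(n^2 - 10*n + 24)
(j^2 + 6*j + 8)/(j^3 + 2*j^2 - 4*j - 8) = (j + 4)/(j^2 - 4)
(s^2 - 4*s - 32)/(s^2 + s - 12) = (s - 8)/(s - 3)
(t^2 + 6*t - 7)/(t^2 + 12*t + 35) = (t - 1)/(t + 5)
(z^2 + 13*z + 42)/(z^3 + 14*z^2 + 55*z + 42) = 1/(z + 1)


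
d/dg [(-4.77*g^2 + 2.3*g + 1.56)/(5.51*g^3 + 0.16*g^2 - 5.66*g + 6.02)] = (26.2827*g^4 - 25.346*g^3 + 0.843399999999995*g^2 - 57.93*g + 22.6756)/(30.3601*g^6 + 1.7632*g^5 - 62.3476*g^4 + 64.5292*g^3 + 33.962*g^2 - 68.1464*g + 36.2404)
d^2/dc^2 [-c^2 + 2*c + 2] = -2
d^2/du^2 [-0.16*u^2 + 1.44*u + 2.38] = -0.320000000000000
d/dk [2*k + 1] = 2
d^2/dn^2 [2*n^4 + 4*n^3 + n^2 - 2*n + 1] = 24*n^2 + 24*n + 2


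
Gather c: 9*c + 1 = 9*c + 1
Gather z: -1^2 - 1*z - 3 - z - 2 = -2*z - 6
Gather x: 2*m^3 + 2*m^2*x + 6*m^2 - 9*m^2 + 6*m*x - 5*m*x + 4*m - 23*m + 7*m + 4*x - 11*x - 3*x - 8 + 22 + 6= 2*m^3 - 3*m^2 - 12*m + x*(2*m^2 + m - 10) + 20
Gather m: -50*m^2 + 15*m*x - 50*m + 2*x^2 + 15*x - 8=-50*m^2 + m*(15*x - 50) + 2*x^2 + 15*x - 8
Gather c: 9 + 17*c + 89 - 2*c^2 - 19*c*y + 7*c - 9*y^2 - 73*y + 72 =-2*c^2 + c*(24 - 19*y) - 9*y^2 - 73*y + 170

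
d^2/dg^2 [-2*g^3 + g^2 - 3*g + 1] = 2 - 12*g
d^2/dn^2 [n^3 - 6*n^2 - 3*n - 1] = 6*n - 12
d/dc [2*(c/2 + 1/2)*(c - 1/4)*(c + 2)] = 3*c^2 + 11*c/2 + 5/4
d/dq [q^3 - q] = 3*q^2 - 1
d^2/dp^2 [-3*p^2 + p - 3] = -6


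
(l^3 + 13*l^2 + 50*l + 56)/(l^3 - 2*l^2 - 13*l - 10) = (l^2 + 11*l + 28)/(l^2 - 4*l - 5)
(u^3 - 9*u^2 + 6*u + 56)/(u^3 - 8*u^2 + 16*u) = (u^2 - 5*u - 14)/(u*(u - 4))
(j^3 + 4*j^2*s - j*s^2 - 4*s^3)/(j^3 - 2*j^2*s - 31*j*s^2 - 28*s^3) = (-j + s)/(-j + 7*s)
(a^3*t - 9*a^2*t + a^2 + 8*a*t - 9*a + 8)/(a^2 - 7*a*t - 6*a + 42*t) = (a^3*t - 9*a^2*t + a^2 + 8*a*t - 9*a + 8)/(a^2 - 7*a*t - 6*a + 42*t)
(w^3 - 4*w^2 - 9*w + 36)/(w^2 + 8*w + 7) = (w^3 - 4*w^2 - 9*w + 36)/(w^2 + 8*w + 7)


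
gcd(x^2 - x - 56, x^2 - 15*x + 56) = x - 8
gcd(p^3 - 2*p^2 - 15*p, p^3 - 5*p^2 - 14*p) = p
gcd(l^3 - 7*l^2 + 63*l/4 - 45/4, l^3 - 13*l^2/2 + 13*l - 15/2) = l^2 - 11*l/2 + 15/2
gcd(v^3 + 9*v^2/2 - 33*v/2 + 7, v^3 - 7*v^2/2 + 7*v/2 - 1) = v^2 - 5*v/2 + 1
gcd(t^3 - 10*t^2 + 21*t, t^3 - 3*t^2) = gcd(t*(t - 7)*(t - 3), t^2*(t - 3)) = t^2 - 3*t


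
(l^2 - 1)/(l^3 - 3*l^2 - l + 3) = 1/(l - 3)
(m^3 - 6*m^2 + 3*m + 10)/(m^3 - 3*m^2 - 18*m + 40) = (m + 1)/(m + 4)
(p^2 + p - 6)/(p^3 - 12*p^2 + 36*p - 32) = (p + 3)/(p^2 - 10*p + 16)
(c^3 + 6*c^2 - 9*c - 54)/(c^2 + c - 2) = (c^3 + 6*c^2 - 9*c - 54)/(c^2 + c - 2)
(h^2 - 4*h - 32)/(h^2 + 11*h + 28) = (h - 8)/(h + 7)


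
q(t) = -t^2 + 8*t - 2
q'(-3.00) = 14.00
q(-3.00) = -35.00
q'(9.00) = -10.00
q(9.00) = -11.00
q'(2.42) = 3.16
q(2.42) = 11.50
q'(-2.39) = 12.78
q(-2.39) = -26.83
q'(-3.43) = 14.86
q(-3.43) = -41.20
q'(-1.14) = 10.28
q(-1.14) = -12.42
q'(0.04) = 7.92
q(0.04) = -1.68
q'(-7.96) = 23.92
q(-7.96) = -129.04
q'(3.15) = 1.70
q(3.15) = 13.28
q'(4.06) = -0.12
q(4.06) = 14.00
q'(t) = 8 - 2*t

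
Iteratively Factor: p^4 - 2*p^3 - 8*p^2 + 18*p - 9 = (p - 1)*(p^3 - p^2 - 9*p + 9) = (p - 1)*(p + 3)*(p^2 - 4*p + 3) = (p - 3)*(p - 1)*(p + 3)*(p - 1)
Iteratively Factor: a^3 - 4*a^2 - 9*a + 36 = (a - 3)*(a^2 - a - 12) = (a - 3)*(a + 3)*(a - 4)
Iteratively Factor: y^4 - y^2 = (y)*(y^3 - y) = y^2*(y^2 - 1) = y^2*(y + 1)*(y - 1)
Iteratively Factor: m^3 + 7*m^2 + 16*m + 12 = (m + 3)*(m^2 + 4*m + 4) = (m + 2)*(m + 3)*(m + 2)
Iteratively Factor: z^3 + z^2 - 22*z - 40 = (z + 4)*(z^2 - 3*z - 10) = (z + 2)*(z + 4)*(z - 5)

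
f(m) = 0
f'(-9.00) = 0.00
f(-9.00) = 0.00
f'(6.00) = 0.00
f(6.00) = 0.00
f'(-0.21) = 0.00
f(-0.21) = 0.00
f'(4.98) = 0.00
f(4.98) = 0.00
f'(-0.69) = 0.00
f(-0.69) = 0.00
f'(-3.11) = 0.00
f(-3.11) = 0.00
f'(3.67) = 0.00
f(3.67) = 0.00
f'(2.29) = 0.00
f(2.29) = 0.00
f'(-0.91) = 0.00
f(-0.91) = 0.00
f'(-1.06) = 0.00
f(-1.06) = 0.00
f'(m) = 0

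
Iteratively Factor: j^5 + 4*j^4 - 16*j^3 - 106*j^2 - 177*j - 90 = (j - 5)*(j^4 + 9*j^3 + 29*j^2 + 39*j + 18) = (j - 5)*(j + 3)*(j^3 + 6*j^2 + 11*j + 6) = (j - 5)*(j + 3)^2*(j^2 + 3*j + 2) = (j - 5)*(j + 1)*(j + 3)^2*(j + 2)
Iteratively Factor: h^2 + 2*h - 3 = (h + 3)*(h - 1)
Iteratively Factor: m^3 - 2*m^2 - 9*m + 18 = (m - 2)*(m^2 - 9) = (m - 2)*(m + 3)*(m - 3)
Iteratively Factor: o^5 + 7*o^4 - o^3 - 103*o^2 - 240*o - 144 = (o + 4)*(o^4 + 3*o^3 - 13*o^2 - 51*o - 36) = (o + 3)*(o + 4)*(o^3 - 13*o - 12) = (o + 3)^2*(o + 4)*(o^2 - 3*o - 4) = (o + 1)*(o + 3)^2*(o + 4)*(o - 4)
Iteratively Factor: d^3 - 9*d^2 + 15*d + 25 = (d + 1)*(d^2 - 10*d + 25) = (d - 5)*(d + 1)*(d - 5)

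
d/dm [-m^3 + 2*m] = 2 - 3*m^2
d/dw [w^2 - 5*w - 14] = 2*w - 5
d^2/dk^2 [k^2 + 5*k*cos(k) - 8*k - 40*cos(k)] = -5*k*cos(k) - 10*sin(k) + 40*cos(k) + 2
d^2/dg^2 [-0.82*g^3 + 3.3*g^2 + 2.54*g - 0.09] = 6.6 - 4.92*g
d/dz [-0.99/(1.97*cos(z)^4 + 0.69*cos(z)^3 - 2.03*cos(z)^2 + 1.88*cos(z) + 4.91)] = (-7.8012*cos(z)^3 - 2.0493*cos(z)^2 + 4.0194*cos(z) - 1.8612)*sin(z)/(1.97*cos(z)^4 + 0.69*cos(z)^3 - 2.03*cos(z)^2 + 1.88*cos(z) + 4.91)^2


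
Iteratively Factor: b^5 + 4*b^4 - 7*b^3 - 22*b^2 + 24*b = (b + 3)*(b^4 + b^3 - 10*b^2 + 8*b) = (b - 2)*(b + 3)*(b^3 + 3*b^2 - 4*b) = (b - 2)*(b - 1)*(b + 3)*(b^2 + 4*b) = b*(b - 2)*(b - 1)*(b + 3)*(b + 4)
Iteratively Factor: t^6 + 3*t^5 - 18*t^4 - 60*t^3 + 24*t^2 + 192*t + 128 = (t + 2)*(t^5 + t^4 - 20*t^3 - 20*t^2 + 64*t + 64) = (t + 2)*(t + 4)*(t^4 - 3*t^3 - 8*t^2 + 12*t + 16) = (t + 2)^2*(t + 4)*(t^3 - 5*t^2 + 2*t + 8) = (t - 2)*(t + 2)^2*(t + 4)*(t^2 - 3*t - 4) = (t - 4)*(t - 2)*(t + 2)^2*(t + 4)*(t + 1)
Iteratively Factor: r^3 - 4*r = (r + 2)*(r^2 - 2*r) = r*(r + 2)*(r - 2)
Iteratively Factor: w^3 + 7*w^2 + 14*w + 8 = (w + 1)*(w^2 + 6*w + 8) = (w + 1)*(w + 4)*(w + 2)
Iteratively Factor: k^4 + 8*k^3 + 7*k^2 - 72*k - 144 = (k + 4)*(k^3 + 4*k^2 - 9*k - 36) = (k + 3)*(k + 4)*(k^2 + k - 12) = (k + 3)*(k + 4)^2*(k - 3)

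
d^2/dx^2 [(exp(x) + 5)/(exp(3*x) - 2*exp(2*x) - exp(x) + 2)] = (4*exp(6*x) + 39*exp(5*x) - 102*exp(4*x) + 42*exp(3*x) - 36*exp(2*x) + 87*exp(x) + 14)*exp(x)/(exp(9*x) - 6*exp(8*x) + 9*exp(7*x) + 10*exp(6*x) - 33*exp(5*x) + 6*exp(4*x) + 35*exp(3*x) - 18*exp(2*x) - 12*exp(x) + 8)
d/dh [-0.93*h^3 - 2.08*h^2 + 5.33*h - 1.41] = -2.79*h^2 - 4.16*h + 5.33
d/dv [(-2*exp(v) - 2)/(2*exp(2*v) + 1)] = 2*(4*(exp(v) + 1)*exp(v) - 2*exp(2*v) - 1)*exp(v)/(2*exp(2*v) + 1)^2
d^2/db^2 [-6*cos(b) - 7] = 6*cos(b)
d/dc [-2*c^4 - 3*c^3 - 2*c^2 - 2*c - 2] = -8*c^3 - 9*c^2 - 4*c - 2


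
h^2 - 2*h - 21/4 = (h - 7/2)*(h + 3/2)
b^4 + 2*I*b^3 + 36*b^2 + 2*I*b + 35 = (b - 5*I)*(b + 7*I)*(-I*b + 1)*(I*b + 1)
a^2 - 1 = (a - 1)*(a + 1)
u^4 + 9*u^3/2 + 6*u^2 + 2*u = u*(u + 1/2)*(u + 2)^2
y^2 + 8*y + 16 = (y + 4)^2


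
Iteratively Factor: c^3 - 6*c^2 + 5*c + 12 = (c - 4)*(c^2 - 2*c - 3) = (c - 4)*(c - 3)*(c + 1)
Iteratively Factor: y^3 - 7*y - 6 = (y + 2)*(y^2 - 2*y - 3) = (y - 3)*(y + 2)*(y + 1)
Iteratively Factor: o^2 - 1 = (o + 1)*(o - 1)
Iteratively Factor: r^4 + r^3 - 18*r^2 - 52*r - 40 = (r + 2)*(r^3 - r^2 - 16*r - 20) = (r + 2)^2*(r^2 - 3*r - 10) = (r + 2)^3*(r - 5)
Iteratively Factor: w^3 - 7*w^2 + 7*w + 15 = (w - 3)*(w^2 - 4*w - 5) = (w - 3)*(w + 1)*(w - 5)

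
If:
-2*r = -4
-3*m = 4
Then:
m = -4/3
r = 2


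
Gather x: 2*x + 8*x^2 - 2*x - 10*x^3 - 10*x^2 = -10*x^3 - 2*x^2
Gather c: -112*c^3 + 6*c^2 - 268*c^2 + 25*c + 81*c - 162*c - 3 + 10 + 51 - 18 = -112*c^3 - 262*c^2 - 56*c + 40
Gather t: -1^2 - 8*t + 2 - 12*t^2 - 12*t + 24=-12*t^2 - 20*t + 25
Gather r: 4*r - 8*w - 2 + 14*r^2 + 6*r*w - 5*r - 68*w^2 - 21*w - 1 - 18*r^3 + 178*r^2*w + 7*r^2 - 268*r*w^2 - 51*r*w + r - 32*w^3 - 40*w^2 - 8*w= -18*r^3 + r^2*(178*w + 21) + r*(-268*w^2 - 45*w) - 32*w^3 - 108*w^2 - 37*w - 3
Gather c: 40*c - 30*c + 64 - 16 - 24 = 10*c + 24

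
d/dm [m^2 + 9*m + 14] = 2*m + 9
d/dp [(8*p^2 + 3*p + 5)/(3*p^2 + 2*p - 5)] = (7*p^2 - 110*p - 25)/(9*p^4 + 12*p^3 - 26*p^2 - 20*p + 25)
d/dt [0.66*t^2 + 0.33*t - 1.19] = 1.32*t + 0.33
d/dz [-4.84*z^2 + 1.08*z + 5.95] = 1.08 - 9.68*z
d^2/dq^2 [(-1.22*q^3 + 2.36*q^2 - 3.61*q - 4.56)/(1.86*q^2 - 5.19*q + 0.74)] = (2.8421709430404e-14*q^4 - 41.779932*q^3 - 86.0312880000001*q^2 + 289.921416*q - 258.248924)/(6.434856*q^6 - 53.865972*q^5 + 157.98375*q^4 - 182.659455*q^3 + 62.85375*q^2 - 8.526132*q + 0.405224)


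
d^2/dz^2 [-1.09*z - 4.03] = 0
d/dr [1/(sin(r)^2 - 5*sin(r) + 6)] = (5 - 2*sin(r))*cos(r)/(sin(r)^2 - 5*sin(r) + 6)^2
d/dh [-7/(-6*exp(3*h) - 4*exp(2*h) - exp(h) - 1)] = (-126*exp(2*h) - 56*exp(h) - 7)*exp(h)/(6*exp(3*h) + 4*exp(2*h) + exp(h) + 1)^2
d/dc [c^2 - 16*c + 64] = 2*c - 16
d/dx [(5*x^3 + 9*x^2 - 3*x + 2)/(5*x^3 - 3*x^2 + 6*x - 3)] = 3*(-20*x^4 + 30*x^3 - 10*x^2 - 14*x - 1)/(25*x^6 - 30*x^5 + 69*x^4 - 66*x^3 + 54*x^2 - 36*x + 9)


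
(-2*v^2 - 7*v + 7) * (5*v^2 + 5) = -10*v^4 - 35*v^3 + 25*v^2 - 35*v + 35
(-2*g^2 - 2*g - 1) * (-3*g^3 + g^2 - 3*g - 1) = 6*g^5 + 4*g^4 + 7*g^3 + 7*g^2 + 5*g + 1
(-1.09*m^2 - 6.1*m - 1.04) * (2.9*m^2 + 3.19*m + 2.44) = -3.161*m^4 - 21.1671*m^3 - 25.1346*m^2 - 18.2016*m - 2.5376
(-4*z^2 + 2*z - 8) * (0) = 0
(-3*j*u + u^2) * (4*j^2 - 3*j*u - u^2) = -12*j^3*u + 13*j^2*u^2 - u^4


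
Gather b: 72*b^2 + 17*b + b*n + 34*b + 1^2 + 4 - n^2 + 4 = 72*b^2 + b*(n + 51) - n^2 + 9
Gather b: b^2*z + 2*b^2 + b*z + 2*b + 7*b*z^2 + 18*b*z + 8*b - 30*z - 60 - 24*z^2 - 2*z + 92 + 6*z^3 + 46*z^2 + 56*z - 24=b^2*(z + 2) + b*(7*z^2 + 19*z + 10) + 6*z^3 + 22*z^2 + 24*z + 8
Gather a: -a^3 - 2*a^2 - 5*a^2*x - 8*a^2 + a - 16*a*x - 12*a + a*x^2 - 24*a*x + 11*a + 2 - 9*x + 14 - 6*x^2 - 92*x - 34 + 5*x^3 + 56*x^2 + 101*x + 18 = -a^3 + a^2*(-5*x - 10) + a*(x^2 - 40*x) + 5*x^3 + 50*x^2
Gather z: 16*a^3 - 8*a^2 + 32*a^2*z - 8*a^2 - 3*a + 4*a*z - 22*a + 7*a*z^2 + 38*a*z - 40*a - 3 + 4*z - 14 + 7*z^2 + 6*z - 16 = 16*a^3 - 16*a^2 - 65*a + z^2*(7*a + 7) + z*(32*a^2 + 42*a + 10) - 33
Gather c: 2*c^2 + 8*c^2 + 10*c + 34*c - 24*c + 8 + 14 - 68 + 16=10*c^2 + 20*c - 30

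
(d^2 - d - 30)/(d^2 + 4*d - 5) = (d - 6)/(d - 1)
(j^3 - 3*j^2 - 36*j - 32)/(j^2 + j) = j - 4 - 32/j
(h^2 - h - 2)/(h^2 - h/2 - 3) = 2*(h + 1)/(2*h + 3)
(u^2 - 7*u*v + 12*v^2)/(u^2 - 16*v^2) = (u - 3*v)/(u + 4*v)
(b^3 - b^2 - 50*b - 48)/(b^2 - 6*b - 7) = (b^2 - 2*b - 48)/(b - 7)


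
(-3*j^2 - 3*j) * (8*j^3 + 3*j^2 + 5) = -24*j^5 - 33*j^4 - 9*j^3 - 15*j^2 - 15*j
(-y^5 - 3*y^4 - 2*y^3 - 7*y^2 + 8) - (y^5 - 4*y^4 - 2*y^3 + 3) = -2*y^5 + y^4 - 7*y^2 + 5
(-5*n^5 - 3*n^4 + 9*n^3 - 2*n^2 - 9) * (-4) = 20*n^5 + 12*n^4 - 36*n^3 + 8*n^2 + 36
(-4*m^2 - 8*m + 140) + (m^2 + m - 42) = -3*m^2 - 7*m + 98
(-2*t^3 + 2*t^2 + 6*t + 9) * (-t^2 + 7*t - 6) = 2*t^5 - 16*t^4 + 20*t^3 + 21*t^2 + 27*t - 54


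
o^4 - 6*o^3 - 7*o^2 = o^2*(o - 7)*(o + 1)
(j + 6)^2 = j^2 + 12*j + 36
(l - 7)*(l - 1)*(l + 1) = l^3 - 7*l^2 - l + 7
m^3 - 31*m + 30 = (m - 5)*(m - 1)*(m + 6)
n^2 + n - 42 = (n - 6)*(n + 7)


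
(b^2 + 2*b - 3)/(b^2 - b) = (b + 3)/b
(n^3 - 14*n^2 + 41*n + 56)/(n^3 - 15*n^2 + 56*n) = (n + 1)/n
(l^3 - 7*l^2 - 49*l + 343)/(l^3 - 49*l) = (l - 7)/l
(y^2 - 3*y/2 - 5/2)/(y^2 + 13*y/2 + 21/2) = (2*y^2 - 3*y - 5)/(2*y^2 + 13*y + 21)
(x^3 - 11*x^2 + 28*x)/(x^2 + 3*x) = (x^2 - 11*x + 28)/(x + 3)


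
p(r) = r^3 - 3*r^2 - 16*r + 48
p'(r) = 3*r^2 - 6*r - 16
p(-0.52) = 55.37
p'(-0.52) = -12.07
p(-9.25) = -852.14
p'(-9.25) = 296.19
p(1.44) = 21.73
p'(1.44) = -18.42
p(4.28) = 2.97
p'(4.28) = 13.28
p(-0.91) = 59.32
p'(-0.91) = -8.06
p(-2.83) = 46.59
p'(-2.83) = 25.01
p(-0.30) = 52.50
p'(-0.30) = -13.93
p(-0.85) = 58.82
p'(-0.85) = -8.73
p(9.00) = 390.00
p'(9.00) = 173.00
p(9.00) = 390.00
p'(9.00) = 173.00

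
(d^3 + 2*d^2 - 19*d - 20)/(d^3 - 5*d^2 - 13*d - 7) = (d^2 + d - 20)/(d^2 - 6*d - 7)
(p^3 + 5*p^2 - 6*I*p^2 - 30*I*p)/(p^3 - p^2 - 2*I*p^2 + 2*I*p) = (p^2 + 5*p - 6*I*p - 30*I)/(p^2 - p - 2*I*p + 2*I)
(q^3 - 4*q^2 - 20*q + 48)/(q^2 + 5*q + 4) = (q^2 - 8*q + 12)/(q + 1)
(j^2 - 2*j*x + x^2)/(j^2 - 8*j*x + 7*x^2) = (-j + x)/(-j + 7*x)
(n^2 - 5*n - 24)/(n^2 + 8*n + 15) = (n - 8)/(n + 5)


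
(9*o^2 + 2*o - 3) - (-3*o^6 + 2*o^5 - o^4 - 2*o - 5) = 3*o^6 - 2*o^5 + o^4 + 9*o^2 + 4*o + 2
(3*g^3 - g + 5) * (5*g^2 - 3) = 15*g^5 - 14*g^3 + 25*g^2 + 3*g - 15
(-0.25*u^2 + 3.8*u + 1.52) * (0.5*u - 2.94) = -0.125*u^3 + 2.635*u^2 - 10.412*u - 4.4688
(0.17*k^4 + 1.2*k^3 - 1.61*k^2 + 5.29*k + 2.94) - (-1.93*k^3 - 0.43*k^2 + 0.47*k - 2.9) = 0.17*k^4 + 3.13*k^3 - 1.18*k^2 + 4.82*k + 5.84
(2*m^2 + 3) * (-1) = -2*m^2 - 3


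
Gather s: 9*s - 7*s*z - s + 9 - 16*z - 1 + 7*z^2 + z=s*(8 - 7*z) + 7*z^2 - 15*z + 8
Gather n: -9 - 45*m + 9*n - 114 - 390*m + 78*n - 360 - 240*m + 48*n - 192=-675*m + 135*n - 675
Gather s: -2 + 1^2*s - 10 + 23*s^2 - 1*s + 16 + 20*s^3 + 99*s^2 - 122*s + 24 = 20*s^3 + 122*s^2 - 122*s + 28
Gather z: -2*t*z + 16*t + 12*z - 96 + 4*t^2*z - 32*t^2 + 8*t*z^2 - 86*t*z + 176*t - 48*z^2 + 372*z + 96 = -32*t^2 + 192*t + z^2*(8*t - 48) + z*(4*t^2 - 88*t + 384)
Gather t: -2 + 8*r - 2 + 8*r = 16*r - 4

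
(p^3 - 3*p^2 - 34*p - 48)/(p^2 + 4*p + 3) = (p^2 - 6*p - 16)/(p + 1)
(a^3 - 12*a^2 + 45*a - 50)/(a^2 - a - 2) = (a^2 - 10*a + 25)/(a + 1)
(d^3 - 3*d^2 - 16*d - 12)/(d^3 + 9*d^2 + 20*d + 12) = (d - 6)/(d + 6)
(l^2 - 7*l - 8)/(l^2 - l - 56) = (l + 1)/(l + 7)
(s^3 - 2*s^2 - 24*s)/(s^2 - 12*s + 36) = s*(s + 4)/(s - 6)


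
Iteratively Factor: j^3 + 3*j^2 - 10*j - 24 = (j + 2)*(j^2 + j - 12) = (j + 2)*(j + 4)*(j - 3)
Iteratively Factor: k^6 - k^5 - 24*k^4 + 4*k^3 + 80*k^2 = (k)*(k^5 - k^4 - 24*k^3 + 4*k^2 + 80*k) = k*(k - 2)*(k^4 + k^3 - 22*k^2 - 40*k) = k*(k - 2)*(k + 2)*(k^3 - k^2 - 20*k) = k*(k - 2)*(k + 2)*(k + 4)*(k^2 - 5*k) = k*(k - 5)*(k - 2)*(k + 2)*(k + 4)*(k)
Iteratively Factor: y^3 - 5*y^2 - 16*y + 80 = (y - 5)*(y^2 - 16) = (y - 5)*(y + 4)*(y - 4)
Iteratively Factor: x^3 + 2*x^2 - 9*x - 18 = (x + 3)*(x^2 - x - 6) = (x + 2)*(x + 3)*(x - 3)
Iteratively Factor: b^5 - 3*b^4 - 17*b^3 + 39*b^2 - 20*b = (b - 1)*(b^4 - 2*b^3 - 19*b^2 + 20*b) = (b - 1)*(b + 4)*(b^3 - 6*b^2 + 5*b) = (b - 5)*(b - 1)*(b + 4)*(b^2 - b) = (b - 5)*(b - 1)^2*(b + 4)*(b)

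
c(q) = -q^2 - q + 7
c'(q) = -2*q - 1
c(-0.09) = 7.08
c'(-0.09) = -0.82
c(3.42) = -8.12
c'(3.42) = -7.84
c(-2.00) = 5.00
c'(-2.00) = 3.00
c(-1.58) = 6.08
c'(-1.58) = 2.16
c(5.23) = -25.58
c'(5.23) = -11.46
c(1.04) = 4.88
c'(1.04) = -3.08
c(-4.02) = -5.14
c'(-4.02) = 7.04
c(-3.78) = -3.51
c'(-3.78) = 6.56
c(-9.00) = -65.00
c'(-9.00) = 17.00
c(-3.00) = 1.00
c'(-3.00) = 5.00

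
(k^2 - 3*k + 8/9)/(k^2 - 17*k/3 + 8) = (k - 1/3)/(k - 3)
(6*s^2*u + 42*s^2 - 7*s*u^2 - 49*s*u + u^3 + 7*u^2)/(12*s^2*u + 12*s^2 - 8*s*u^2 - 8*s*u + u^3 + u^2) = (s*u + 7*s - u^2 - 7*u)/(2*s*u + 2*s - u^2 - u)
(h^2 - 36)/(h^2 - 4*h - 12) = (h + 6)/(h + 2)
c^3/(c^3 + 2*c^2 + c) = c^2/(c^2 + 2*c + 1)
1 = 1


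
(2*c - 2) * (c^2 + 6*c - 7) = 2*c^3 + 10*c^2 - 26*c + 14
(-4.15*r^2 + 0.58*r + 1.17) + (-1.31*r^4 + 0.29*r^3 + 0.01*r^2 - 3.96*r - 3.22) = -1.31*r^4 + 0.29*r^3 - 4.14*r^2 - 3.38*r - 2.05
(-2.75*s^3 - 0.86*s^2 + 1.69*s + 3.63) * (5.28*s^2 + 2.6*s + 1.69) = -14.52*s^5 - 11.6908*s^4 + 2.0397*s^3 + 22.107*s^2 + 12.2941*s + 6.1347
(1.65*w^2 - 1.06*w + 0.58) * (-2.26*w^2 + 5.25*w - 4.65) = -3.729*w^4 + 11.0581*w^3 - 14.5483*w^2 + 7.974*w - 2.697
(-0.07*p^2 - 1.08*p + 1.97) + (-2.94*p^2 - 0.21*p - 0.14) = -3.01*p^2 - 1.29*p + 1.83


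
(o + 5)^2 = o^2 + 10*o + 25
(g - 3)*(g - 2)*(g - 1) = g^3 - 6*g^2 + 11*g - 6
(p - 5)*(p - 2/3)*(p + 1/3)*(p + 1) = p^4 - 13*p^3/3 - 35*p^2/9 + 23*p/9 + 10/9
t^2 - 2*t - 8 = (t - 4)*(t + 2)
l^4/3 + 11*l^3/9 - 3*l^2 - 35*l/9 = l*(l/3 + 1/3)*(l - 7/3)*(l + 5)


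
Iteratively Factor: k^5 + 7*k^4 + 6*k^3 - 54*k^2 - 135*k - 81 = (k + 3)*(k^4 + 4*k^3 - 6*k^2 - 36*k - 27) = (k + 3)^2*(k^3 + k^2 - 9*k - 9) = (k - 3)*(k + 3)^2*(k^2 + 4*k + 3) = (k - 3)*(k + 1)*(k + 3)^2*(k + 3)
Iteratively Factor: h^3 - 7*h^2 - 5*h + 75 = (h - 5)*(h^2 - 2*h - 15) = (h - 5)^2*(h + 3)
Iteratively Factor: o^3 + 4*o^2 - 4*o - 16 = (o + 4)*(o^2 - 4) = (o + 2)*(o + 4)*(o - 2)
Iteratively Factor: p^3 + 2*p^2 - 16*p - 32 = (p - 4)*(p^2 + 6*p + 8) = (p - 4)*(p + 2)*(p + 4)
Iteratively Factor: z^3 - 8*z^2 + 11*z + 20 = (z - 4)*(z^2 - 4*z - 5) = (z - 4)*(z + 1)*(z - 5)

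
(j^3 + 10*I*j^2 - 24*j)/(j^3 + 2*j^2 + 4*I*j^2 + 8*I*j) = (j + 6*I)/(j + 2)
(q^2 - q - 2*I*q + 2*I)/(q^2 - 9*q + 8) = (q - 2*I)/(q - 8)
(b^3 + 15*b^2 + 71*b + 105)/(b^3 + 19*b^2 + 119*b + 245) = (b + 3)/(b + 7)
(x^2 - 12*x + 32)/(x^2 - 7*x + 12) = (x - 8)/(x - 3)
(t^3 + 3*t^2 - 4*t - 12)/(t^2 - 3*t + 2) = (t^2 + 5*t + 6)/(t - 1)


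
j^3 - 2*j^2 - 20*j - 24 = (j - 6)*(j + 2)^2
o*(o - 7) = o^2 - 7*o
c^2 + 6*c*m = c*(c + 6*m)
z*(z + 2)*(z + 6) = z^3 + 8*z^2 + 12*z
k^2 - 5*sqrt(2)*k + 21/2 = (k - 7*sqrt(2)/2)*(k - 3*sqrt(2)/2)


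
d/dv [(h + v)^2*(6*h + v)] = (h + v)*(13*h + 3*v)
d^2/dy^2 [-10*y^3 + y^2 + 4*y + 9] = 2 - 60*y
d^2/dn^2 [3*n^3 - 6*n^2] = 18*n - 12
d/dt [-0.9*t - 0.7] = -0.900000000000000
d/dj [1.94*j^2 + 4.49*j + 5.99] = 3.88*j + 4.49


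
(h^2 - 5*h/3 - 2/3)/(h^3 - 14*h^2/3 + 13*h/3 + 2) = 1/(h - 3)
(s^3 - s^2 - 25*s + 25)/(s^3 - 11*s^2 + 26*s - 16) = (s^2 - 25)/(s^2 - 10*s + 16)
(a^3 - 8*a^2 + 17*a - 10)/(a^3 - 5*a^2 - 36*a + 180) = (a^2 - 3*a + 2)/(a^2 - 36)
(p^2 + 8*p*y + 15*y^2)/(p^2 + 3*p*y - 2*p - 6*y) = (p + 5*y)/(p - 2)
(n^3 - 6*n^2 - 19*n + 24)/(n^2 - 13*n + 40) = (n^2 + 2*n - 3)/(n - 5)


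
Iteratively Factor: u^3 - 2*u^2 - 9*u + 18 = (u - 2)*(u^2 - 9) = (u - 2)*(u + 3)*(u - 3)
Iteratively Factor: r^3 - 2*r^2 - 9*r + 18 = (r - 2)*(r^2 - 9) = (r - 3)*(r - 2)*(r + 3)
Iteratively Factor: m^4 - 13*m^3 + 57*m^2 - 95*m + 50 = (m - 5)*(m^3 - 8*m^2 + 17*m - 10) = (m - 5)*(m - 1)*(m^2 - 7*m + 10) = (m - 5)^2*(m - 1)*(m - 2)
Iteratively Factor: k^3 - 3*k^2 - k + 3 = (k - 3)*(k^2 - 1) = (k - 3)*(k + 1)*(k - 1)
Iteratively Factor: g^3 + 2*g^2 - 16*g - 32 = (g + 4)*(g^2 - 2*g - 8) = (g - 4)*(g + 4)*(g + 2)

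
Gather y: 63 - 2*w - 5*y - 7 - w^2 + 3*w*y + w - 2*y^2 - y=-w^2 - w - 2*y^2 + y*(3*w - 6) + 56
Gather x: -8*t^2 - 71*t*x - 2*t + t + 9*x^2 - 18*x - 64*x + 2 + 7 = -8*t^2 - t + 9*x^2 + x*(-71*t - 82) + 9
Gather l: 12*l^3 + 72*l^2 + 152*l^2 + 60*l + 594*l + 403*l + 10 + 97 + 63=12*l^3 + 224*l^2 + 1057*l + 170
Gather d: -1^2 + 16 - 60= -45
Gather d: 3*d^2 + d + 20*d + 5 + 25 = 3*d^2 + 21*d + 30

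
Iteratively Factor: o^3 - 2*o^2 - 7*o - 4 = (o + 1)*(o^2 - 3*o - 4) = (o - 4)*(o + 1)*(o + 1)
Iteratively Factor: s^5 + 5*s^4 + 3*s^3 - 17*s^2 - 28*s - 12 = (s - 2)*(s^4 + 7*s^3 + 17*s^2 + 17*s + 6) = (s - 2)*(s + 2)*(s^3 + 5*s^2 + 7*s + 3) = (s - 2)*(s + 1)*(s + 2)*(s^2 + 4*s + 3) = (s - 2)*(s + 1)*(s + 2)*(s + 3)*(s + 1)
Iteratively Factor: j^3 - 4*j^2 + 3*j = (j - 3)*(j^2 - j) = j*(j - 3)*(j - 1)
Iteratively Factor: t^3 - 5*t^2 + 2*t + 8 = (t - 2)*(t^2 - 3*t - 4) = (t - 4)*(t - 2)*(t + 1)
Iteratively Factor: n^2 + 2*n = (n)*(n + 2)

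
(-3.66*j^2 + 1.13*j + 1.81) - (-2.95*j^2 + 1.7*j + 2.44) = -0.71*j^2 - 0.57*j - 0.63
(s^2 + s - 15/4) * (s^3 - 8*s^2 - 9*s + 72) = s^5 - 7*s^4 - 83*s^3/4 + 93*s^2 + 423*s/4 - 270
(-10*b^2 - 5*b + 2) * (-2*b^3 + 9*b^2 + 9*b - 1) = 20*b^5 - 80*b^4 - 139*b^3 - 17*b^2 + 23*b - 2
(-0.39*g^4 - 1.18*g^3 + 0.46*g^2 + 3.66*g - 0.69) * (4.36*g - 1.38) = -1.7004*g^5 - 4.6066*g^4 + 3.634*g^3 + 15.3228*g^2 - 8.0592*g + 0.9522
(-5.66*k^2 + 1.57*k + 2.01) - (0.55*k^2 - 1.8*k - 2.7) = -6.21*k^2 + 3.37*k + 4.71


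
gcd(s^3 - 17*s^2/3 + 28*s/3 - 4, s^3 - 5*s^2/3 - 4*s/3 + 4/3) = s^2 - 8*s/3 + 4/3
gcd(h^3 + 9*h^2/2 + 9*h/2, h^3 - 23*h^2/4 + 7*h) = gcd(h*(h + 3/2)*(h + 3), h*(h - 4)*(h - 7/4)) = h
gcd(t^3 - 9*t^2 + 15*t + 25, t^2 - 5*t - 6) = t + 1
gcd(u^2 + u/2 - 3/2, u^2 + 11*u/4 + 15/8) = u + 3/2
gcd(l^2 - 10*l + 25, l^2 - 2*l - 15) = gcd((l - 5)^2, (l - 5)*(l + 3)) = l - 5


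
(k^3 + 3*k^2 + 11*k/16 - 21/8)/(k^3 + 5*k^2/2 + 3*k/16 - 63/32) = 2*(k + 2)/(2*k + 3)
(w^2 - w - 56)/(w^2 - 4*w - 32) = (w + 7)/(w + 4)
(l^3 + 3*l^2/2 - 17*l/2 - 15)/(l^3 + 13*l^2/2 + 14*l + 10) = (l - 3)/(l + 2)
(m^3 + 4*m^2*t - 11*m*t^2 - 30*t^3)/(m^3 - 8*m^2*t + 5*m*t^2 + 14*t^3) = (m^3 + 4*m^2*t - 11*m*t^2 - 30*t^3)/(m^3 - 8*m^2*t + 5*m*t^2 + 14*t^3)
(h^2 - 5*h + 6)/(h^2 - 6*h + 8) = (h - 3)/(h - 4)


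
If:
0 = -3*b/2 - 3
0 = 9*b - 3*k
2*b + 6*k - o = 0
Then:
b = -2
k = -6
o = -40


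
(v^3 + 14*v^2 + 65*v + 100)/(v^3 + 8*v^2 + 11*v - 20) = (v + 5)/(v - 1)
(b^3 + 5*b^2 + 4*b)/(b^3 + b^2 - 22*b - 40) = b*(b + 1)/(b^2 - 3*b - 10)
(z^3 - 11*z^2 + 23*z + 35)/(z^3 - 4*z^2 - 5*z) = (z - 7)/z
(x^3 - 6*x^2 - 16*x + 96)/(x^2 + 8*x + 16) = (x^2 - 10*x + 24)/(x + 4)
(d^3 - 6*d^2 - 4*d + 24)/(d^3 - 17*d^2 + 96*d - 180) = (d^2 - 4)/(d^2 - 11*d + 30)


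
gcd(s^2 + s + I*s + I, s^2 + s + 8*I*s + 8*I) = s + 1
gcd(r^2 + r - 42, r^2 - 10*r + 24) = r - 6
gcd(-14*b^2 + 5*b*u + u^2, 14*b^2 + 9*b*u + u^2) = 7*b + u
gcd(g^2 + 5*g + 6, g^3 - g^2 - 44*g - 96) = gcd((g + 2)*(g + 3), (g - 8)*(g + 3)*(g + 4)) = g + 3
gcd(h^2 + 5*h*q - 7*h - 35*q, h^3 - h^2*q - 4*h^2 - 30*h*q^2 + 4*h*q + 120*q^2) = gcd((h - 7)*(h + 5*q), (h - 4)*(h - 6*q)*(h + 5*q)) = h + 5*q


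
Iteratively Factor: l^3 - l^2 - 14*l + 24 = (l - 3)*(l^2 + 2*l - 8) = (l - 3)*(l - 2)*(l + 4)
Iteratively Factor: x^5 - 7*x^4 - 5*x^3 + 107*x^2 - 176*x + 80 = (x - 4)*(x^4 - 3*x^3 - 17*x^2 + 39*x - 20) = (x - 5)*(x - 4)*(x^3 + 2*x^2 - 7*x + 4) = (x - 5)*(x - 4)*(x - 1)*(x^2 + 3*x - 4) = (x - 5)*(x - 4)*(x - 1)^2*(x + 4)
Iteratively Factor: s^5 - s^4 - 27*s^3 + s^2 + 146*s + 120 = (s + 2)*(s^4 - 3*s^3 - 21*s^2 + 43*s + 60) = (s - 3)*(s + 2)*(s^3 - 21*s - 20) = (s - 3)*(s + 2)*(s + 4)*(s^2 - 4*s - 5) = (s - 5)*(s - 3)*(s + 2)*(s + 4)*(s + 1)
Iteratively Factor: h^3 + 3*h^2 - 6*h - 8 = (h - 2)*(h^2 + 5*h + 4) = (h - 2)*(h + 4)*(h + 1)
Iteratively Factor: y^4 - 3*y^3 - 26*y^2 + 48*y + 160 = (y - 5)*(y^3 + 2*y^2 - 16*y - 32) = (y - 5)*(y + 4)*(y^2 - 2*y - 8) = (y - 5)*(y - 4)*(y + 4)*(y + 2)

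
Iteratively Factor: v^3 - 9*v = (v)*(v^2 - 9) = v*(v + 3)*(v - 3)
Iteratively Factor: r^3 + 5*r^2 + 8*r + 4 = (r + 2)*(r^2 + 3*r + 2) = (r + 1)*(r + 2)*(r + 2)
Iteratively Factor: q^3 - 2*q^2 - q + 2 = (q + 1)*(q^2 - 3*q + 2) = (q - 2)*(q + 1)*(q - 1)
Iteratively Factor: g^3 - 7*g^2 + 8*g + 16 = (g + 1)*(g^2 - 8*g + 16) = (g - 4)*(g + 1)*(g - 4)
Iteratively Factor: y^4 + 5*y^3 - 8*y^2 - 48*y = (y + 4)*(y^3 + y^2 - 12*y) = (y + 4)^2*(y^2 - 3*y) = (y - 3)*(y + 4)^2*(y)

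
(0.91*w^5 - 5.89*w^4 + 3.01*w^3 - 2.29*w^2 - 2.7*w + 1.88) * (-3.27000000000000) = -2.9757*w^5 + 19.2603*w^4 - 9.8427*w^3 + 7.4883*w^2 + 8.829*w - 6.1476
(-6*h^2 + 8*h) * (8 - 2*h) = 12*h^3 - 64*h^2 + 64*h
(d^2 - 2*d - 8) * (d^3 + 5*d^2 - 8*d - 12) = d^5 + 3*d^4 - 26*d^3 - 36*d^2 + 88*d + 96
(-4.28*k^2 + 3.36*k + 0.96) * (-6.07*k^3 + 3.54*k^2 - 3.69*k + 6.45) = 25.9796*k^5 - 35.5464*k^4 + 21.8604*k^3 - 36.606*k^2 + 18.1296*k + 6.192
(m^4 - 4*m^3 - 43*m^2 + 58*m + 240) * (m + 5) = m^5 + m^4 - 63*m^3 - 157*m^2 + 530*m + 1200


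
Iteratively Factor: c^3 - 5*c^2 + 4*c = (c)*(c^2 - 5*c + 4) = c*(c - 4)*(c - 1)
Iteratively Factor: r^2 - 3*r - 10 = (r - 5)*(r + 2)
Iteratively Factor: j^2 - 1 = (j - 1)*(j + 1)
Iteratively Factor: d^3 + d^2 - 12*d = (d - 3)*(d^2 + 4*d) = d*(d - 3)*(d + 4)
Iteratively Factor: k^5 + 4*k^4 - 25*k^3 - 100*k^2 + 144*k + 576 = (k - 4)*(k^4 + 8*k^3 + 7*k^2 - 72*k - 144) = (k - 4)*(k + 3)*(k^3 + 5*k^2 - 8*k - 48) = (k - 4)*(k + 3)*(k + 4)*(k^2 + k - 12) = (k - 4)*(k + 3)*(k + 4)^2*(k - 3)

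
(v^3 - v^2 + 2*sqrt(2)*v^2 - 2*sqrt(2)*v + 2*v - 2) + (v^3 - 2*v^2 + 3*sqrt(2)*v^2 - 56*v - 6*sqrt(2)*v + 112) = 2*v^3 - 3*v^2 + 5*sqrt(2)*v^2 - 54*v - 8*sqrt(2)*v + 110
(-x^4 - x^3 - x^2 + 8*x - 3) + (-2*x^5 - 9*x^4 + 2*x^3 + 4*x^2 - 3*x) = -2*x^5 - 10*x^4 + x^3 + 3*x^2 + 5*x - 3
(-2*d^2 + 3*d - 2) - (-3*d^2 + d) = d^2 + 2*d - 2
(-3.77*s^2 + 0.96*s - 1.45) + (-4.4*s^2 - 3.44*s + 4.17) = -8.17*s^2 - 2.48*s + 2.72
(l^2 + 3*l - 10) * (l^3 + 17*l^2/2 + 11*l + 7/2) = l^5 + 23*l^4/2 + 53*l^3/2 - 97*l^2/2 - 199*l/2 - 35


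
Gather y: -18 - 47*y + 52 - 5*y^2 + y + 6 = -5*y^2 - 46*y + 40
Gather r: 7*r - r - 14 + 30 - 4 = 6*r + 12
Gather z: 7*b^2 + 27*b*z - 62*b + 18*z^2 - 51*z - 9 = 7*b^2 - 62*b + 18*z^2 + z*(27*b - 51) - 9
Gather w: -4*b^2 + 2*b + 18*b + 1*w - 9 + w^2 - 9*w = -4*b^2 + 20*b + w^2 - 8*w - 9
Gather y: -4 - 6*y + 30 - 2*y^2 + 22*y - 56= -2*y^2 + 16*y - 30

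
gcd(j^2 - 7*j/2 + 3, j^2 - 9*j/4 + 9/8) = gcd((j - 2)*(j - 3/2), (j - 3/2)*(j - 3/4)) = j - 3/2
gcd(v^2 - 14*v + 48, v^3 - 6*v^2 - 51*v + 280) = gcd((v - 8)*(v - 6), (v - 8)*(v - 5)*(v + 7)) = v - 8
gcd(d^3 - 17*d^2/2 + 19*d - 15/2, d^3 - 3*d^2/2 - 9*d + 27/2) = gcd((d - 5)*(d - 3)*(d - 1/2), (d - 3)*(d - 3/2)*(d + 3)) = d - 3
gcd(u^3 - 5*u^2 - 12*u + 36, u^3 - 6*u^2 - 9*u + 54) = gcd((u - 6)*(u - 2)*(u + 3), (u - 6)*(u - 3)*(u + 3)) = u^2 - 3*u - 18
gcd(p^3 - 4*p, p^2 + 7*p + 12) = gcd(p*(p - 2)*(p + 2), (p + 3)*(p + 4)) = 1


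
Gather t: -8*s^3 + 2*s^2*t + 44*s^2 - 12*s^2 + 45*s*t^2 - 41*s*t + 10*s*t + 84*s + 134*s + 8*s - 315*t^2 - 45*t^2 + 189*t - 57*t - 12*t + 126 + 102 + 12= -8*s^3 + 32*s^2 + 226*s + t^2*(45*s - 360) + t*(2*s^2 - 31*s + 120) + 240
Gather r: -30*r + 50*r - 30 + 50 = 20*r + 20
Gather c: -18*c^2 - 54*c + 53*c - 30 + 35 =-18*c^2 - c + 5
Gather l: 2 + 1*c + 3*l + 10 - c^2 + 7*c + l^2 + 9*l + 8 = -c^2 + 8*c + l^2 + 12*l + 20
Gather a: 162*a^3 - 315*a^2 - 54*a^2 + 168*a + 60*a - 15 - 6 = 162*a^3 - 369*a^2 + 228*a - 21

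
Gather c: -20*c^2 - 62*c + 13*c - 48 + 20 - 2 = -20*c^2 - 49*c - 30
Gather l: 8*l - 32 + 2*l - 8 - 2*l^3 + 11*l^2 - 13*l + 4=-2*l^3 + 11*l^2 - 3*l - 36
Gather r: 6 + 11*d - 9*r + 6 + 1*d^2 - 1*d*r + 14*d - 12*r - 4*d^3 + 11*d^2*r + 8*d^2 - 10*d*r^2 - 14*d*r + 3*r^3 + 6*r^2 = -4*d^3 + 9*d^2 + 25*d + 3*r^3 + r^2*(6 - 10*d) + r*(11*d^2 - 15*d - 21) + 12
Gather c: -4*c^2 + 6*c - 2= -4*c^2 + 6*c - 2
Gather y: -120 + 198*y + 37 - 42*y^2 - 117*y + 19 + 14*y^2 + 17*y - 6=-28*y^2 + 98*y - 70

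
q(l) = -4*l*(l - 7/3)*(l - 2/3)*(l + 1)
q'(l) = -4*l*(l - 7/3)*(l - 2/3) - 4*l*(l - 7/3)*(l + 1) - 4*l*(l - 2/3)*(l + 1) - 4*(l - 7/3)*(l - 2/3)*(l + 1) = -16*l^3 + 24*l^2 + 104*l/9 - 56/9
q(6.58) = -5009.98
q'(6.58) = -3449.32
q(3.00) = -74.67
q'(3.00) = -187.56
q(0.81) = 1.28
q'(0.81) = 10.38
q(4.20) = -576.19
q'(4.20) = -719.74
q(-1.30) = -11.15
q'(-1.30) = 54.47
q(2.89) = -55.66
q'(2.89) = -158.58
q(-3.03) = -487.80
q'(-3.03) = 624.20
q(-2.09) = -111.11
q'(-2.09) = 220.53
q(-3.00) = -469.33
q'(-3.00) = 607.11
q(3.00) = -74.67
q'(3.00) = -187.56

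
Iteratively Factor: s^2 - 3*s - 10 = (s + 2)*(s - 5)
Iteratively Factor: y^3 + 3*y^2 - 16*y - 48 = (y - 4)*(y^2 + 7*y + 12) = (y - 4)*(y + 3)*(y + 4)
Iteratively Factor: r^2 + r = (r)*(r + 1)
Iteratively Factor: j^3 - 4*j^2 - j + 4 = (j - 4)*(j^2 - 1) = (j - 4)*(j - 1)*(j + 1)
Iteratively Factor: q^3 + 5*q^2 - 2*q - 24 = (q + 4)*(q^2 + q - 6) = (q + 3)*(q + 4)*(q - 2)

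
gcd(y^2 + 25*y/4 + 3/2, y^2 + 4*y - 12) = y + 6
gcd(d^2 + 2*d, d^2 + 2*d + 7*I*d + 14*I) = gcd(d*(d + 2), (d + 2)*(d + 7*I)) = d + 2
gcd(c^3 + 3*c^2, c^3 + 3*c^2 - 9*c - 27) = c + 3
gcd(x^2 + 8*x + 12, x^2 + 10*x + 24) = x + 6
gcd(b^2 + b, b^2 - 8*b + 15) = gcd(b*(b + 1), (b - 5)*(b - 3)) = 1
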